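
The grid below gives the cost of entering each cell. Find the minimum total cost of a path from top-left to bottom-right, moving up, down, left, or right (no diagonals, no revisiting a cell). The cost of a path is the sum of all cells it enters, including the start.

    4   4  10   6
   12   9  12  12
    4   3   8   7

One optimal route is r0c0→r0c1→r1c1→r2c1→r2c2→r2c3.
Its cost is 4 + 4 + 9 + 3 + 8 + 7 = 35.

35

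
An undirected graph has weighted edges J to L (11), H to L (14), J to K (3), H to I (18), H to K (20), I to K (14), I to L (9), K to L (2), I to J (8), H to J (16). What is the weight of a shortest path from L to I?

Comparing a few candidate routes:
L→J→I: 11 + 8 = 19
L→K→J→I: 2 + 3 + 8 = 13
L→I: 9
L→K→I: 2 + 14 = 16
Best route has total 9.

9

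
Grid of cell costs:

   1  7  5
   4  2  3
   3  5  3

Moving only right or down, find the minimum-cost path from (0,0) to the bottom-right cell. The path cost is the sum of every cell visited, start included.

Take [0,0] → [1,0] → [1,1] → [1,2] → [2,2] for a total of 1 + 4 + 2 + 3 + 3 = 13.
For comparison, the top-then-right route costs 19.

13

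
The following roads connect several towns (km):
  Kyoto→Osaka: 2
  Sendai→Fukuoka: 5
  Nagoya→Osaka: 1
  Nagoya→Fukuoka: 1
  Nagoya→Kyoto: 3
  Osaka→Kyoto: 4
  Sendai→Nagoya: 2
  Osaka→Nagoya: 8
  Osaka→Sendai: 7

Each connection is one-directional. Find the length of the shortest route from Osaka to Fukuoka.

9

Routes from Osaka to Fukuoka:
Osaka - Sendai - Fukuoka: 7 + 5 = 12
Osaka - Sendai - Nagoya - Fukuoka: 7 + 2 + 1 = 10
Osaka - Nagoya - Fukuoka: 8 + 1 = 9
Best route has total 9 km.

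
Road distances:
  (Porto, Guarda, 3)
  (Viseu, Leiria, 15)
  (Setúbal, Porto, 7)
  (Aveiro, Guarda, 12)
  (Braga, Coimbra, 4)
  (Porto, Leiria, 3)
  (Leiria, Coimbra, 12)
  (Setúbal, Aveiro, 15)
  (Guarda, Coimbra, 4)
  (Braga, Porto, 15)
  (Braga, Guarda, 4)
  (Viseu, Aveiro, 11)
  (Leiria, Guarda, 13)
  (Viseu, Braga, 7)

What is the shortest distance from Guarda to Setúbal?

10

Some routes from Guarda to Setúbal:
Guarda -> Braga -> Porto -> Setúbal: 4 + 15 + 7 = 26
Guarda -> Coimbra -> Leiria -> Porto -> Setúbal: 4 + 12 + 3 + 7 = 26
Guarda -> Leiria -> Porto -> Setúbal: 13 + 3 + 7 = 23
Guarda -> Porto -> Setúbal: 3 + 7 = 10
The minimum is 10.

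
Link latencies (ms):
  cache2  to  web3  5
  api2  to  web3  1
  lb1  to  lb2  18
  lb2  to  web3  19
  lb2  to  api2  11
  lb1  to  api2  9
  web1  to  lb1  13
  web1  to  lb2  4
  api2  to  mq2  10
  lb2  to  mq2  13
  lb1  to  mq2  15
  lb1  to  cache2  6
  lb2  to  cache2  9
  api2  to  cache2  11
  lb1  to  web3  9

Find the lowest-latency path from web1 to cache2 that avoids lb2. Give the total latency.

Checking several routes:
web1 → lb1 → mq2 → api2 → web3 → cache2: 13 + 15 + 10 + 1 + 5 = 44
web1 → lb1 → web3 → cache2: 13 + 9 + 5 = 27
web1 → lb1 → cache2: 13 + 6 = 19
web1 → lb1 → api2 → web3 → cache2: 13 + 9 + 1 + 5 = 28
web1 → lb1 → api2 → cache2: 13 + 9 + 11 = 33
web1 → lb1 → web3 → api2 → cache2: 13 + 9 + 1 + 11 = 34
Shortest: 19 ms.

19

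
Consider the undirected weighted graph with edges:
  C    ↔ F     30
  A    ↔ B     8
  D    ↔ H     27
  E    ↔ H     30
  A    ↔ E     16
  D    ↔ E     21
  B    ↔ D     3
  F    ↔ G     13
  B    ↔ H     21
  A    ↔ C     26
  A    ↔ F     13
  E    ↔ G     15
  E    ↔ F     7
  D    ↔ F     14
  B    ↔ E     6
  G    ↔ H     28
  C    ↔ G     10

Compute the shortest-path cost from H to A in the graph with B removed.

46

A few of the H→A routes:
H→E→A: 30 + 16 = 46
H→G→E→A: 28 + 15 + 16 = 59
H→D→F→A: 27 + 14 + 13 = 54
H→E→F→A: 30 + 7 + 13 = 50
H→G→F→A: 28 + 13 + 13 = 54
Shortest: 46.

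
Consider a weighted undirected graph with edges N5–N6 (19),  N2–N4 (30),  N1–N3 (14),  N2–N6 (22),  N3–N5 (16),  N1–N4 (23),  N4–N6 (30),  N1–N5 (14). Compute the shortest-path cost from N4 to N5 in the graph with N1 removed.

49

Candidate routes:
N4 - N6 - N5: 30 + 19 = 49
N4 - N2 - N6 - N5: 30 + 22 + 19 = 71
Best route has total 49.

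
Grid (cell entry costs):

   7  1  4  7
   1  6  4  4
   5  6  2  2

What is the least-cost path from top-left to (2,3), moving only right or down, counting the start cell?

One optimal route is (0,0) -> (0,1) -> (0,2) -> (1,2) -> (2,2) -> (2,3).
Its cost is 7 + 1 + 4 + 4 + 2 + 2 = 20.
(Top row then right column would cost 25.)

20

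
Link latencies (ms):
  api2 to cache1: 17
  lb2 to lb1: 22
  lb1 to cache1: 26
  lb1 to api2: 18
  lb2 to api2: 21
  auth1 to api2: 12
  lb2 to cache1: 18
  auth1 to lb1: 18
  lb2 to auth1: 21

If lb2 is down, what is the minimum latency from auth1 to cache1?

Some routes from auth1 to cache1 avoiding lb2:
auth1→lb1→api2→cache1: 18 + 18 + 17 = 53
auth1→lb1→cache1: 18 + 26 = 44
auth1→api2→cache1: 12 + 17 = 29
Best route has total 29 ms.

29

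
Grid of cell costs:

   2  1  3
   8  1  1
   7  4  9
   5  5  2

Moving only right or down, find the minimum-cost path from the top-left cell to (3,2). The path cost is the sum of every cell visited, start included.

15

One optimal route is (0,0) -> (0,1) -> (1,1) -> (2,1) -> (3,1) -> (3,2).
Its cost is 2 + 1 + 1 + 4 + 5 + 2 = 15.
(Top row then right column would cost 18.)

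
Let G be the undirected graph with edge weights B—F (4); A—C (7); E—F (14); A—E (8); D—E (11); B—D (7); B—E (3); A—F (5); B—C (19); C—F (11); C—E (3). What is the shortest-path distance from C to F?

10

Comparing a few candidate routes:
C → E → B → F: 3 + 3 + 4 = 10
C → F: 11
C → E → A → F: 3 + 8 + 5 = 16
C → A → F: 7 + 5 = 12
Best route has total 10.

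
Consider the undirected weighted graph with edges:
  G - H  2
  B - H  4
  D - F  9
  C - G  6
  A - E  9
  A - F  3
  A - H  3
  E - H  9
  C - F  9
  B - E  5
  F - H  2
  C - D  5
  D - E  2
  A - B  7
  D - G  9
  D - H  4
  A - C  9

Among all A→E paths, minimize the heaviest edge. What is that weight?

Comparing a few candidate routes:
A -> F -> H -> D -> E: max(3, 2, 4, 2) = 4
A -> F -> H -> B -> E: max(3, 2, 4, 5) = 5
A -> H -> B -> E: max(3, 4, 5) = 5
A -> F -> H -> G -> C -> D -> E: max(3, 2, 2, 6, 5, 2) = 6
A -> H -> D -> E: max(3, 4, 2) = 4
Smallest bottleneck: 4.

4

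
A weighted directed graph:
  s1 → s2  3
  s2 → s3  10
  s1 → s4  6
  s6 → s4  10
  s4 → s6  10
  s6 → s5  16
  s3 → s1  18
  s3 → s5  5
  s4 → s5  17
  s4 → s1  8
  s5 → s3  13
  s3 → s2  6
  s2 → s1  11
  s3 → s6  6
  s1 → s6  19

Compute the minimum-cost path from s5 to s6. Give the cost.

19

Routes from s5 to s6:
s5 → s3 → s1 → s6: 13 + 18 + 19 = 50
s5 → s3 → s2 → s1 → s4 → s6: 13 + 6 + 11 + 6 + 10 = 46
s5 → s3 → s1 → s4 → s6: 13 + 18 + 6 + 10 = 47
s5 → s3 → s6: 13 + 6 = 19
s5 → s3 → s2 → s1 → s6: 13 + 6 + 11 + 19 = 49
Best route has total 19.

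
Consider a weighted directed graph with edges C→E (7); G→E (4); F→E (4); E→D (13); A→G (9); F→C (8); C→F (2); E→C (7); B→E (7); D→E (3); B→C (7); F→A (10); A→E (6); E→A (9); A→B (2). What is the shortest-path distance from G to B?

15

Candidate routes:
G -> E -> A -> B: 4 + 9 + 2 = 15
G -> E -> C -> F -> A -> B: 4 + 7 + 2 + 10 + 2 = 25
Best route has total 15.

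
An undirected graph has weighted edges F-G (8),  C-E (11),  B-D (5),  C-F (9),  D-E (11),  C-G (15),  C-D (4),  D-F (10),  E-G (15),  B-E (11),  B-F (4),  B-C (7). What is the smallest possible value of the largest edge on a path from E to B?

Checking several routes:
E→C→F→D→B: max(11, 9, 10, 5) = 11
E→C→D→F→B: max(11, 4, 10, 4) = 11
E→C→D→B: max(11, 4, 5) = 11
E→C→F→B: max(11, 9, 4) = 11
E→C→B: max(11, 7) = 11
Smallest bottleneck: 11.

11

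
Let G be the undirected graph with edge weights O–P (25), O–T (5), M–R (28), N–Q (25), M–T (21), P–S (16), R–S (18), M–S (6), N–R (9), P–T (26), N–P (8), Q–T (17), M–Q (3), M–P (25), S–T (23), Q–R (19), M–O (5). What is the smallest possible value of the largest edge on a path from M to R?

16

Comparing a few candidate routes:
M -> S -> R: max(6, 18) = 18
M -> T -> Q -> R: max(21, 17, 19) = 21
M -> O -> T -> Q -> R: max(5, 5, 17, 19) = 19
M -> S -> P -> N -> R: max(6, 16, 8, 9) = 16
M -> Q -> R: max(3, 19) = 19
The minimum achievable maximum is 16.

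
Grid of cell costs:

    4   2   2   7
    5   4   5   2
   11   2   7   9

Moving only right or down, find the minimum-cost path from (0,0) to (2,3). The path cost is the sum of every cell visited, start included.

One optimal route is r0c0 r0c1 r0c2 r1c2 r1c3 r2c3.
Its cost is 4 + 2 + 2 + 5 + 2 + 9 = 24.
For comparison, the top-then-right route costs 26.

24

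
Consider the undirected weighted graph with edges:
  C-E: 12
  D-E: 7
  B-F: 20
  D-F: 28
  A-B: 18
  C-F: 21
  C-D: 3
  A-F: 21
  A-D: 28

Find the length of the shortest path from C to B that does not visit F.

Paths from C to B avoiding F:
C → D → A → B: 3 + 28 + 18 = 49
C → E → D → A → B: 12 + 7 + 28 + 18 = 65
Best route has total 49.

49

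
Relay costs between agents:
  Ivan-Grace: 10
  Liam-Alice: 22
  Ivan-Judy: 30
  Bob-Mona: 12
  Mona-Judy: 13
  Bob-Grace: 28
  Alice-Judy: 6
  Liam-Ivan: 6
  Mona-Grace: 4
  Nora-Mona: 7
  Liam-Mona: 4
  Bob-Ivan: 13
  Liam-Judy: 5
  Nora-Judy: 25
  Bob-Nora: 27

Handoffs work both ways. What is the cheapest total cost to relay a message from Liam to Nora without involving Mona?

30

Comparing a few candidate routes:
Liam→Alice→Judy→Nora: 22 + 6 + 25 = 53
Liam→Ivan→Bob→Nora: 6 + 13 + 27 = 46
Liam→Judy→Nora: 5 + 25 = 30
Best route has total 30.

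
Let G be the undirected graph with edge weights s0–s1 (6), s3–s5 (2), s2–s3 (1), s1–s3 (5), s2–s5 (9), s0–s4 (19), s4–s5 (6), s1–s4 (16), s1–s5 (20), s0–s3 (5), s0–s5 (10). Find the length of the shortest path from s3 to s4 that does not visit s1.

Some routes from s3 to s4 avoiding s1:
s3→s0→s5→s4: 5 + 10 + 6 = 21
s3→s2→s5→s4: 1 + 9 + 6 = 16
s3→s5→s4: 2 + 6 = 8
Shortest: 8.

8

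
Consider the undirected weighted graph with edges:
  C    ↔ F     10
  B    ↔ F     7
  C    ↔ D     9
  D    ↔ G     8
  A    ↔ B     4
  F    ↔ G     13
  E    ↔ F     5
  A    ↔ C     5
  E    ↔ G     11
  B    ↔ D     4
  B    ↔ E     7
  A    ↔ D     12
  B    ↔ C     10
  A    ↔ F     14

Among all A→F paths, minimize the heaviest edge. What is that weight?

Comparing a few candidate routes:
A → C → D → B → F: max(5, 9, 4, 7) = 9
A → B → C → F: max(4, 10, 10) = 10
A → C → D → B → E → F: max(5, 9, 4, 7, 5) = 9
A → B → F: max(4, 7) = 7
A → B → E → F: max(4, 7, 5) = 7
Best route has worst link 7.

7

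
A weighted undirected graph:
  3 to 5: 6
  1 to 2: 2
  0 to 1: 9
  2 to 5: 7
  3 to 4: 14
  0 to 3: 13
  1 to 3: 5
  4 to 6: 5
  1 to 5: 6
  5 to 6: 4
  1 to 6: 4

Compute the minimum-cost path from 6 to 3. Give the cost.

Checking several routes:
6 → 1 → 3: 4 + 5 = 9
6 → 5 → 3: 4 + 6 = 10
6 → 5 → 1 → 3: 4 + 6 + 5 = 15
6 → 1 → 5 → 3: 4 + 6 + 6 = 16
6 → 5 → 2 → 1 → 3: 4 + 7 + 2 + 5 = 18
Shortest: 9.

9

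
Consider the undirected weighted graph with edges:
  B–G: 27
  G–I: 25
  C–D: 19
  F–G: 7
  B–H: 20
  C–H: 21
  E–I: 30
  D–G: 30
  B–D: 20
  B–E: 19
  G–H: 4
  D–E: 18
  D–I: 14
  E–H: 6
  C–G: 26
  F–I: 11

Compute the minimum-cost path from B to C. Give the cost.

39

Comparing a few candidate routes:
B→H→C: 20 + 21 = 41
B→E→H→C: 19 + 6 + 21 = 46
B→D→C: 20 + 19 = 39
B→H→G→C: 20 + 4 + 26 = 50
B→G→H→C: 27 + 4 + 21 = 52
Best route has total 39.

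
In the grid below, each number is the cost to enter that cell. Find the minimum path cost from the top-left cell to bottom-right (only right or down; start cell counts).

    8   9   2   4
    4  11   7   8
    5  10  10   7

Cheapest: [0,0] -> [0,1] -> [0,2] -> [0,3] -> [1,3] -> [2,3]
  8 + 9 + 2 + 4 + 8 + 7 = 38

38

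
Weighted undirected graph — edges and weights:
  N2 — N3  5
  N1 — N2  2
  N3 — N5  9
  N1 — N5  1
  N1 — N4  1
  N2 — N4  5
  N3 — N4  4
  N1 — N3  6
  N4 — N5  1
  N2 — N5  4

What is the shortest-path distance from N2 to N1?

2

A few of the N2→N1 routes:
N2→N5→N1: 4 + 1 = 5
N2→N4→N1: 5 + 1 = 6
N2→N1: 2
The minimum is 2.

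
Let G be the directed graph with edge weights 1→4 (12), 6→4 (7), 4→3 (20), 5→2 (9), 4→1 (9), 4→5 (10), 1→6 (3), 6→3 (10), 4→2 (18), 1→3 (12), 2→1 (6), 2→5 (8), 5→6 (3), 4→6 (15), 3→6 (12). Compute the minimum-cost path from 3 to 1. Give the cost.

28

Routes from 3 to 1:
3-6-4-5-2-1: 12 + 7 + 10 + 9 + 6 = 44
3-6-4-2-1: 12 + 7 + 18 + 6 = 43
3-6-4-1: 12 + 7 + 9 = 28
Shortest: 28.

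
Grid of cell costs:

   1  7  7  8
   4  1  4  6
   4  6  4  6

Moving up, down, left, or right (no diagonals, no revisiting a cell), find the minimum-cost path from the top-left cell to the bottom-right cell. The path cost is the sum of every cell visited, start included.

20

Take (0,0)→(1,0)→(1,1)→(1,2)→(2,2)→(2,3) for a total of 1 + 4 + 1 + 4 + 4 + 6 = 20.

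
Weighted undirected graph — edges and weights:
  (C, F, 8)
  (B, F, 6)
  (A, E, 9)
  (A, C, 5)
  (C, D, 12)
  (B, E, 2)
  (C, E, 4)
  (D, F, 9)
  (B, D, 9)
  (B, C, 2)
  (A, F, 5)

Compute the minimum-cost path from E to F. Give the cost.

Some routes from E to F:
E→B→C→F: 2 + 2 + 8 = 12
E→C→F: 4 + 8 = 12
E→B→F: 2 + 6 = 8
E→C→B→F: 4 + 2 + 6 = 12
Shortest: 8.

8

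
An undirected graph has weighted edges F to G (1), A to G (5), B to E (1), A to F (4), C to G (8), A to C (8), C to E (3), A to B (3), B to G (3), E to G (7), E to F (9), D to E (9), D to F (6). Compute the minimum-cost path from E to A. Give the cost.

A few of the E→A routes:
E→B→A: 1 + 3 = 4
E→B→G→A: 1 + 3 + 5 = 9
E→B→G→F→A: 1 + 3 + 1 + 4 = 9
Best route has total 4.

4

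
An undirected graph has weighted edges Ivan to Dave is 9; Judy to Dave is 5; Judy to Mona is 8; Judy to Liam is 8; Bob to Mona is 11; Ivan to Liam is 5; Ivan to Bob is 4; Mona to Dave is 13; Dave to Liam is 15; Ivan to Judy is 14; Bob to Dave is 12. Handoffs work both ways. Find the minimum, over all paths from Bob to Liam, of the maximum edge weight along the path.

5

Comparing a few candidate routes:
Bob → Ivan → Liam: max(4, 5) = 5
Bob → Mona → Judy → Liam: max(11, 8, 8) = 11
Bob → Ivan → Dave → Judy → Liam: max(4, 9, 5, 8) = 9
The minimum achievable maximum is 5.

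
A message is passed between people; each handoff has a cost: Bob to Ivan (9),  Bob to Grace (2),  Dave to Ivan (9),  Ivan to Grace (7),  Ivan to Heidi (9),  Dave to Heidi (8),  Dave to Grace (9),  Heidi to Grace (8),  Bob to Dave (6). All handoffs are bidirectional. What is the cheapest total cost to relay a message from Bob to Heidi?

10

Comparing a few candidate routes:
Bob → Grace → Heidi: 2 + 8 = 10
Bob → Ivan → Heidi: 9 + 9 = 18
Bob → Dave → Heidi: 6 + 8 = 14
Bob → Dave → Grace → Heidi: 6 + 9 + 8 = 23
Bob → Grace → Dave → Heidi: 2 + 9 + 8 = 19
Bob → Grace → Ivan → Heidi: 2 + 7 + 9 = 18
Shortest: 10.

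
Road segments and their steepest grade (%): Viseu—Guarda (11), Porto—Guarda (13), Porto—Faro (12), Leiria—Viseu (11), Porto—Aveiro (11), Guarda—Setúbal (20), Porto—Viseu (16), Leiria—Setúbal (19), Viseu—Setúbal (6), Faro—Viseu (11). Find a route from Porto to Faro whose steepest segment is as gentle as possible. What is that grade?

Some routes from Porto to Faro:
Porto→Viseu→Faro: max(16, 11) = 16
Porto→Faro: max(12) = 12
Porto→Guarda→Viseu→Faro: max(13, 11, 11) = 13
Best route has worst link 12%.

12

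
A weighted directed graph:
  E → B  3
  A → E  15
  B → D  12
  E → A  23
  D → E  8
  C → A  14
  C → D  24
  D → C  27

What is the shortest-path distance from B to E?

Routes from B to E:
B - D - C - A - E: 12 + 27 + 14 + 15 = 68
B - D - E: 12 + 8 = 20
The minimum is 20.

20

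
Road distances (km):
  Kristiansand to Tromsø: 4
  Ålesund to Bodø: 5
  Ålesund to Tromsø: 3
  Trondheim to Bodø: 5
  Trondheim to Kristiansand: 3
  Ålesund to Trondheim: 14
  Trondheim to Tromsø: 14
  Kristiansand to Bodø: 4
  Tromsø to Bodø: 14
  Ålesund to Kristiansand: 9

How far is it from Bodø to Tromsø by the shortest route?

Checking several routes:
Bodø-Ålesund-Tromsø: 5 + 3 = 8
Bodø-Trondheim-Kristiansand-Tromsø: 5 + 3 + 4 = 12
Bodø-Tromsø: 14
Bodø-Kristiansand-Tromsø: 4 + 4 = 8
Shortest: 8 km.

8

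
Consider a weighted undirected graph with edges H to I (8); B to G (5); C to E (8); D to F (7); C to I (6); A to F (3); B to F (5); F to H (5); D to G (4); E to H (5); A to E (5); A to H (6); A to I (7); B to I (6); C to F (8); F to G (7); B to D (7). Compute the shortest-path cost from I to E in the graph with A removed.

Some routes from I to E avoiding A:
I-C-E: 6 + 8 = 14
I-B-F-H-E: 6 + 5 + 5 + 5 = 21
I-B-F-C-E: 6 + 5 + 8 + 8 = 27
I-H-E: 8 + 5 = 13
I-C-F-H-E: 6 + 8 + 5 + 5 = 24
Shortest: 13.

13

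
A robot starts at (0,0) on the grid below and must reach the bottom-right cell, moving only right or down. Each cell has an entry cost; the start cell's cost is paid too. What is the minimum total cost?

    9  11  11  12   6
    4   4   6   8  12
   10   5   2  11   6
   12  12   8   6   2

40

Path (0,0) (1,0) (1,1) (2,1) (2,2) (3,2) (3,3) (3,4): 9 + 4 + 4 + 5 + 2 + 8 + 6 + 2 = 40.
For comparison, the top-then-right route costs 69.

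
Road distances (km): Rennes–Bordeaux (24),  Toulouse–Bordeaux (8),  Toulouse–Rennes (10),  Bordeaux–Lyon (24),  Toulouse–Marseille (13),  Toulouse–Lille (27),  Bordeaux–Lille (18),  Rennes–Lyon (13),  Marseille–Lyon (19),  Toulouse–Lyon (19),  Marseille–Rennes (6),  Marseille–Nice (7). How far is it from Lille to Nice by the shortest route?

Some routes from Lille to Nice:
Lille-Toulouse-Marseille-Nice: 27 + 13 + 7 = 47
Lille-Bordeaux-Toulouse-Marseille-Nice: 18 + 8 + 13 + 7 = 46
Lille-Toulouse-Rennes-Marseille-Nice: 27 + 10 + 6 + 7 = 50
Lille-Bordeaux-Toulouse-Rennes-Marseille-Nice: 18 + 8 + 10 + 6 + 7 = 49
Shortest: 46 km.

46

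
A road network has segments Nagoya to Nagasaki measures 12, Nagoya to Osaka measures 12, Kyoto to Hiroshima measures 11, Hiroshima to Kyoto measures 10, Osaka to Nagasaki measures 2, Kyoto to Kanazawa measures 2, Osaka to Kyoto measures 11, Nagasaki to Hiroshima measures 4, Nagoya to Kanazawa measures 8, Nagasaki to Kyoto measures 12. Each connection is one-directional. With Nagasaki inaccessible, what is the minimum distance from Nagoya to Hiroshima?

Candidate routes:
Nagoya→Osaka→Kyoto→Hiroshima: 12 + 11 + 11 = 34
Shortest: 34.

34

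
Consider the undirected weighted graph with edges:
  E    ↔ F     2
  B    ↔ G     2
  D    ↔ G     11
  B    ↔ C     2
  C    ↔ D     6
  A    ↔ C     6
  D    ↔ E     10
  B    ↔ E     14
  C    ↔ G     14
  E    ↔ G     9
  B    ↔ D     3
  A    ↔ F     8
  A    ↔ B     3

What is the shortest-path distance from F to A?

8

Some routes from F to A:
F-E-B-A: 2 + 14 + 3 = 19
F-E-G-B-C-A: 2 + 9 + 2 + 2 + 6 = 21
F-E-D-C-B-A: 2 + 10 + 6 + 2 + 3 = 23
F-E-D-B-A: 2 + 10 + 3 + 3 = 18
F-A: 8
F-E-G-B-A: 2 + 9 + 2 + 3 = 16
Best route has total 8.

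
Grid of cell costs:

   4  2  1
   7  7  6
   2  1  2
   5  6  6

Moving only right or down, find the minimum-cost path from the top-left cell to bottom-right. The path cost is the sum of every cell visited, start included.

Take [0,0] [0,1] [0,2] [1,2] [2,2] [3,2] for a total of 4 + 2 + 1 + 6 + 2 + 6 = 21.

21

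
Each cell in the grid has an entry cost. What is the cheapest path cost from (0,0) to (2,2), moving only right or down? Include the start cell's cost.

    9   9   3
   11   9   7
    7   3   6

One optimal route is r0c0 -> r0c1 -> r0c2 -> r1c2 -> r2c2.
Its cost is 9 + 9 + 3 + 7 + 6 = 34.

34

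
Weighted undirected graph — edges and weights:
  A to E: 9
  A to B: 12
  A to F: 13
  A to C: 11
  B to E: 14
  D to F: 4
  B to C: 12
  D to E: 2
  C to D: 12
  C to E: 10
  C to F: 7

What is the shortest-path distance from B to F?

A few of the B→F routes:
B→E→D→F: 14 + 2 + 4 = 20
B→C→F: 12 + 7 = 19
B→A→F: 12 + 13 = 25
B→C→D→F: 12 + 12 + 4 = 28
B→A→E→D→F: 12 + 9 + 2 + 4 = 27
The minimum is 19.

19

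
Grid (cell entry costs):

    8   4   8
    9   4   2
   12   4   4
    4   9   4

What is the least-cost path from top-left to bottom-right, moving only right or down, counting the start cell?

Best path: [0,0] → [0,1] → [1,1] → [1,2] → [2,2] → [3,2]
Cost: 8 + 4 + 4 + 2 + 4 + 4 = 26
(Top row then right column would cost 30.)

26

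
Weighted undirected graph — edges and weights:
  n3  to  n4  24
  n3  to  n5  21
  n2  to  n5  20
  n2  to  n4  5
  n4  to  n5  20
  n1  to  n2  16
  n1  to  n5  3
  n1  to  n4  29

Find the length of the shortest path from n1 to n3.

24

A few of the n1→n3 routes:
n1 - n4 - n3: 29 + 24 = 53
n1 - n5 - n2 - n4 - n3: 3 + 20 + 5 + 24 = 52
n1 - n2 - n4 - n3: 16 + 5 + 24 = 45
n1 - n5 - n4 - n3: 3 + 20 + 24 = 47
n1 - n5 - n3: 3 + 21 = 24
Shortest: 24.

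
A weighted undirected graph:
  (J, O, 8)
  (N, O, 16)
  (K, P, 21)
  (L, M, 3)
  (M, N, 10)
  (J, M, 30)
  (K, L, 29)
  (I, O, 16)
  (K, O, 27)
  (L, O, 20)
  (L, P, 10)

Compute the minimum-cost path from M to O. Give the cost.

23

Checking several routes:
M → L → O: 3 + 20 = 23
M → J → O: 30 + 8 = 38
M → N → O: 10 + 16 = 26
The minimum is 23.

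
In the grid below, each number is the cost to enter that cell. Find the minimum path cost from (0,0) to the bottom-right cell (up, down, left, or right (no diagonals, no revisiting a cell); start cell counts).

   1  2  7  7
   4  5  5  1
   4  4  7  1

15

Best path: (0,0) → (0,1) → (1,1) → (1,2) → (1,3) → (2,3)
Cost: 1 + 2 + 5 + 5 + 1 + 1 = 15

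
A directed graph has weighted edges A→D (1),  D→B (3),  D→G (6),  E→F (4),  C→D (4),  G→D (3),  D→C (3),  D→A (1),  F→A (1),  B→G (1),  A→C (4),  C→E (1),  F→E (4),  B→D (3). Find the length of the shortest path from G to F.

Candidate routes:
G -> D -> C -> E -> F: 3 + 3 + 1 + 4 = 11
G -> D -> A -> C -> E -> F: 3 + 1 + 4 + 1 + 4 = 13
Best route has total 11.

11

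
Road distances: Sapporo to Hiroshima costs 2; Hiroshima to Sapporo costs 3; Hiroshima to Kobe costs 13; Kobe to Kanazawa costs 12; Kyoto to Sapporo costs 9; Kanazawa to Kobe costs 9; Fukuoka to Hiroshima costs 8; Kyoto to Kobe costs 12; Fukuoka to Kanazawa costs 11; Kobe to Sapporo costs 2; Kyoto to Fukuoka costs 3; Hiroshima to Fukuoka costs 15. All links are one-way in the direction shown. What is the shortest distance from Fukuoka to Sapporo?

Routes from Fukuoka to Sapporo:
Fukuoka-Hiroshima-Sapporo: 8 + 3 = 11
Fukuoka-Hiroshima-Kobe-Sapporo: 8 + 13 + 2 = 23
Fukuoka-Kanazawa-Kobe-Sapporo: 11 + 9 + 2 = 22
The minimum is 11.

11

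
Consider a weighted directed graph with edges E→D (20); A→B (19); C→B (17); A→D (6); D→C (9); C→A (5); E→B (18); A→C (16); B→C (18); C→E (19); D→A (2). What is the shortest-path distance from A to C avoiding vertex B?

15

Candidate routes:
A-D-C: 6 + 9 = 15
A-C: 16
Shortest: 15.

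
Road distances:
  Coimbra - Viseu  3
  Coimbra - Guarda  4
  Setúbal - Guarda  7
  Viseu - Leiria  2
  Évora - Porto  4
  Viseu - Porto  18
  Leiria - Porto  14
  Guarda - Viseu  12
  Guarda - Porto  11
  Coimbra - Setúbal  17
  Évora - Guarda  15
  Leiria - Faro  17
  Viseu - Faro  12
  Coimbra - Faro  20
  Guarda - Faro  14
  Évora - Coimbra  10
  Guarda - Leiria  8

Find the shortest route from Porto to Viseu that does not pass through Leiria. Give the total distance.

Some routes from Porto to Viseu avoiding Leiria:
Porto-Évora-Guarda-Coimbra-Viseu: 4 + 15 + 4 + 3 = 26
Porto-Évora-Coimbra-Guarda-Viseu: 4 + 10 + 4 + 12 = 30
Porto-Viseu: 18
Porto-Guarda-Coimbra-Viseu: 11 + 4 + 3 = 18
Porto-Guarda-Viseu: 11 + 12 = 23
Porto-Évora-Coimbra-Viseu: 4 + 10 + 3 = 17
The minimum is 17.

17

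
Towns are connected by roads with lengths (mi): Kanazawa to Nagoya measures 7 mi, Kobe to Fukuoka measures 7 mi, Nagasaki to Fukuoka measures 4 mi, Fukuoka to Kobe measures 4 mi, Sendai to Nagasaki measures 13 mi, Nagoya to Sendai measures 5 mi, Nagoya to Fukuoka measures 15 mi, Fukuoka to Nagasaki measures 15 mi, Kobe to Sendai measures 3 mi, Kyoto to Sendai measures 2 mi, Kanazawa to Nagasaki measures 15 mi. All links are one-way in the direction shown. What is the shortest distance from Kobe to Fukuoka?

Candidate routes:
Kobe → Sendai → Nagasaki → Fukuoka: 3 + 13 + 4 = 20
Kobe → Fukuoka: 7
Best route has total 7 mi.

7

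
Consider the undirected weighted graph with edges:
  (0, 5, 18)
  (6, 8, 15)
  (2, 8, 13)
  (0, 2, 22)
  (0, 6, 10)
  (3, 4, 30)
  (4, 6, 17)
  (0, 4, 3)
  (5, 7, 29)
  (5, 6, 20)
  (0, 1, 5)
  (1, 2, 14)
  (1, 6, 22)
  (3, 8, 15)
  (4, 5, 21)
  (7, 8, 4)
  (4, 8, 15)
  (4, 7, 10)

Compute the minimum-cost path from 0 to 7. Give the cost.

Checking several routes:
0 → 4 → 8 → 7: 3 + 15 + 4 = 22
0 → 4 → 7: 3 + 10 = 13
0 → 6 → 4 → 7: 10 + 17 + 10 = 37
0 → 6 → 8 → 7: 10 + 15 + 4 = 29
0 → 1 → 2 → 8 → 7: 5 + 14 + 13 + 4 = 36
0 → 2 → 8 → 7: 22 + 13 + 4 = 39
The minimum is 13.

13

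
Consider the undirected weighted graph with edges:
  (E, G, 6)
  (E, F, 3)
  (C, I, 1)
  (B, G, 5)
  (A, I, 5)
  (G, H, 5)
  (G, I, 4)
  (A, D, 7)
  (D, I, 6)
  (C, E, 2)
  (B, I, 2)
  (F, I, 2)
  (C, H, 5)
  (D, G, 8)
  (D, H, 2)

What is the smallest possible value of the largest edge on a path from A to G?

5

Some routes from A to G:
A → I → B → G: max(5, 2, 5) = 5
A → I → F → E → C → H → G: max(5, 2, 3, 2, 5, 5) = 5
A → I → C → H → G: max(5, 1, 5, 5) = 5
Smallest bottleneck: 5.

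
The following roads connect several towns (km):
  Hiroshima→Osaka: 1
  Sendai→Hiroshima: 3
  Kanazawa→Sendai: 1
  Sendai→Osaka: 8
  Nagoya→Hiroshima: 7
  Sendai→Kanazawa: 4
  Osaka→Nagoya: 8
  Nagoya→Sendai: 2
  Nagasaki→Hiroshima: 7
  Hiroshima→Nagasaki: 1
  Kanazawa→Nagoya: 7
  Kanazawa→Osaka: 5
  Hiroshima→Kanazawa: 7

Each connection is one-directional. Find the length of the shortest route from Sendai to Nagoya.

Comparing a few candidate routes:
Sendai -> Kanazawa -> Osaka -> Nagoya: 4 + 5 + 8 = 17
Sendai -> Kanazawa -> Nagoya: 4 + 7 = 11
Sendai -> Osaka -> Nagoya: 8 + 8 = 16
Sendai -> Hiroshima -> Osaka -> Nagoya: 3 + 1 + 8 = 12
Shortest: 11 km.

11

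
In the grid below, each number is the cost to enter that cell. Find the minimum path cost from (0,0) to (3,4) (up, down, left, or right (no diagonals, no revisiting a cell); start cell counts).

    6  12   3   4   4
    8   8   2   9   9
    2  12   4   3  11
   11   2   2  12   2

43

Best path: [0,0]→[0,1]→[0,2]→[1,2]→[2,2]→[2,3]→[2,4]→[3,4]
Cost: 6 + 12 + 3 + 2 + 4 + 3 + 11 + 2 = 43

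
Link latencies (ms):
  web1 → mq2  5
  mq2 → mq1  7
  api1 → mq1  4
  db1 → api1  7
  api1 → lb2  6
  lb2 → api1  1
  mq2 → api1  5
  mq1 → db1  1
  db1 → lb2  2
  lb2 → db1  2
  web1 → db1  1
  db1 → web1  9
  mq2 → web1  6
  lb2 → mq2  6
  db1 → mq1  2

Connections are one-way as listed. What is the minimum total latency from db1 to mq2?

Routes from db1 to mq2:
db1 - web1 - mq2: 9 + 5 = 14
db1 - lb2 - mq2: 2 + 6 = 8
db1 - api1 - lb2 - mq2: 7 + 6 + 6 = 19
Shortest: 8 ms.

8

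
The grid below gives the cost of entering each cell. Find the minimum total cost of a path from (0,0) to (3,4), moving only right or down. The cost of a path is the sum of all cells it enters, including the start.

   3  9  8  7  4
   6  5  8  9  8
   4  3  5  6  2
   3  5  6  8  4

Path [0,0]→[1,0]→[2,0]→[2,1]→[2,2]→[2,3]→[2,4]→[3,4]: 3 + 6 + 4 + 3 + 5 + 6 + 2 + 4 = 33.
For comparison, the top-then-right route costs 45.

33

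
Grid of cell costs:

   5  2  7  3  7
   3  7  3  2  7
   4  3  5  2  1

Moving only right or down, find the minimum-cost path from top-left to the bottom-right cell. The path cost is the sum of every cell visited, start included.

One optimal route is r0c0 -> r0c1 -> r0c2 -> r0c3 -> r1c3 -> r2c3 -> r2c4.
Its cost is 5 + 2 + 7 + 3 + 2 + 2 + 1 = 22.
For comparison, the top-then-right route costs 32.

22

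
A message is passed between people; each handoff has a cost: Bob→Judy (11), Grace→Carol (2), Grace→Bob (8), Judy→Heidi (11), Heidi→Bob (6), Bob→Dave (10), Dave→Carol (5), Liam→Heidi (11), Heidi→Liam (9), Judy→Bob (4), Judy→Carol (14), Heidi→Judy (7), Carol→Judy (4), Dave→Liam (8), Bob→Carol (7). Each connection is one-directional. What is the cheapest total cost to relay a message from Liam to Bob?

Routes from Liam to Bob:
Liam → Heidi → Judy → Bob: 11 + 7 + 4 = 22
Liam → Heidi → Bob: 11 + 6 = 17
Best route has total 17.

17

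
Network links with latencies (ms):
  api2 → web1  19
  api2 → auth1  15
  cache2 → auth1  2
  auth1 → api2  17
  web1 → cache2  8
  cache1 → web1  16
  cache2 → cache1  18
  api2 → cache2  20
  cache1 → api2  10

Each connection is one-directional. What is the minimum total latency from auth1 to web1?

Paths from auth1 to web1:
auth1 → api2 → web1: 17 + 19 = 36
auth1 → api2 → cache2 → cache1 → web1: 17 + 20 + 18 + 16 = 71
Shortest: 36 ms.

36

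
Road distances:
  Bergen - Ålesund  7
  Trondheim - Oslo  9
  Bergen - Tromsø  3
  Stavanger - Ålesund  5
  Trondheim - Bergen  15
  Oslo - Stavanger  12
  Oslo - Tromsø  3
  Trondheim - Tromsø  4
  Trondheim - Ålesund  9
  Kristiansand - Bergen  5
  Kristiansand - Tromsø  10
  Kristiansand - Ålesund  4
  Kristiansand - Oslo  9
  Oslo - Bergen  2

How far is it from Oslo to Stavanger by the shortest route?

12

Some routes from Oslo to Stavanger:
Oslo → Bergen → Ålesund → Stavanger: 2 + 7 + 5 = 14
Oslo → Stavanger: 12
Oslo → Bergen → Kristiansand → Ålesund → Stavanger: 2 + 5 + 4 + 5 = 16
The minimum is 12.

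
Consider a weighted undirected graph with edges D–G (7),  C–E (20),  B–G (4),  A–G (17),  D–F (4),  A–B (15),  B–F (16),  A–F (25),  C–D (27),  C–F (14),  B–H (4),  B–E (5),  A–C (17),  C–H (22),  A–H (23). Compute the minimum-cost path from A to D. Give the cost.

24

Checking several routes:
A - G - D: 17 + 7 = 24
A - B - G - D: 15 + 4 + 7 = 26
A - F - D: 25 + 4 = 29
The minimum is 24.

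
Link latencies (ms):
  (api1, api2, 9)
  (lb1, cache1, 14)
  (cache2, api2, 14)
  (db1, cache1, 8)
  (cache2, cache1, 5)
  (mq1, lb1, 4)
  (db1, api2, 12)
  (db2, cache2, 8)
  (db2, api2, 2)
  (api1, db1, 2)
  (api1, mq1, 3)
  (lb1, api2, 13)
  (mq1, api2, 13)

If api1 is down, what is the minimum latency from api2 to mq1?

13

Paths from api2 to mq1 avoiding api1:
api2 - db1 - cache1 - lb1 - mq1: 12 + 8 + 14 + 4 = 38
api2 - mq1: 13
api2 - cache2 - cache1 - lb1 - mq1: 14 + 5 + 14 + 4 = 37
api2 - db2 - cache2 - cache1 - lb1 - mq1: 2 + 8 + 5 + 14 + 4 = 33
api2 - lb1 - mq1: 13 + 4 = 17
Shortest: 13 ms.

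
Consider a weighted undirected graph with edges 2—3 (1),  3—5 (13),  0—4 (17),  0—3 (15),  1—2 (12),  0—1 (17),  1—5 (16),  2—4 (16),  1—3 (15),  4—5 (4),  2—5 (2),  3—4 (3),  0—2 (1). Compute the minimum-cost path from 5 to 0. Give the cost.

Comparing a few candidate routes:
5→4→3→2→0: 4 + 3 + 1 + 1 = 9
5→2→3→0: 2 + 1 + 15 = 18
5→3→2→0: 13 + 1 + 1 = 15
5→2→0: 2 + 1 = 3
Shortest: 3.

3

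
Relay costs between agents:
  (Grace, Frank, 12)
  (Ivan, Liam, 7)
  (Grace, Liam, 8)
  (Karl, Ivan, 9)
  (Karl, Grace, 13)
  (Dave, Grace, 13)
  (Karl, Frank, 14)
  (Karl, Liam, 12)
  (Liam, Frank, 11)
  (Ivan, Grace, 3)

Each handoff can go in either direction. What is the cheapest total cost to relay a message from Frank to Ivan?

Comparing a few candidate routes:
Frank - Grace - Ivan: 12 + 3 = 15
Frank - Liam - Ivan: 11 + 7 = 18
Frank - Liam - Grace - Ivan: 11 + 8 + 3 = 22
Frank - Grace - Liam - Ivan: 12 + 8 + 7 = 27
Frank - Karl - Ivan: 14 + 9 = 23
The minimum is 15.

15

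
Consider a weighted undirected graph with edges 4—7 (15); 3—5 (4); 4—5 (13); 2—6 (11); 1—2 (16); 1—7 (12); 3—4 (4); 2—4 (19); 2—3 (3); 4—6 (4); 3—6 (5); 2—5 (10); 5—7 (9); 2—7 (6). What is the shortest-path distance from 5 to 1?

21

Comparing a few candidate routes:
5 -> 3 -> 2 -> 1: 4 + 3 + 16 = 23
5 -> 2 -> 1: 10 + 16 = 26
5 -> 3 -> 2 -> 7 -> 1: 4 + 3 + 6 + 12 = 25
5 -> 7 -> 1: 9 + 12 = 21
The minimum is 21.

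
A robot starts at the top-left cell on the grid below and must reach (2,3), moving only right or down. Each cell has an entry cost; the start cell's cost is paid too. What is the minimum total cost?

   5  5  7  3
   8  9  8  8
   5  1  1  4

Cheapest: [0,0] → [1,0] → [2,0] → [2,1] → [2,2] → [2,3]
  5 + 8 + 5 + 1 + 1 + 4 = 24
For comparison, the top-then-right route costs 32.

24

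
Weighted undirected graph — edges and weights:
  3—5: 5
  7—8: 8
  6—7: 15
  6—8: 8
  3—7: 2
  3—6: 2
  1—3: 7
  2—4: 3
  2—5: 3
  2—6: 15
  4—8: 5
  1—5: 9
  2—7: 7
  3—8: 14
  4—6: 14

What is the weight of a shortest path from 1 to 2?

12

Checking several routes:
1 - 5 - 2: 9 + 3 = 12
1 - 3 - 6 - 8 - 4 - 2: 7 + 2 + 8 + 5 + 3 = 25
1 - 3 - 7 - 2: 7 + 2 + 7 = 16
1 - 5 - 3 - 7 - 2: 9 + 5 + 2 + 7 = 23
1 - 3 - 6 - 2: 7 + 2 + 15 = 24
1 - 3 - 5 - 2: 7 + 5 + 3 = 15
Best route has total 12.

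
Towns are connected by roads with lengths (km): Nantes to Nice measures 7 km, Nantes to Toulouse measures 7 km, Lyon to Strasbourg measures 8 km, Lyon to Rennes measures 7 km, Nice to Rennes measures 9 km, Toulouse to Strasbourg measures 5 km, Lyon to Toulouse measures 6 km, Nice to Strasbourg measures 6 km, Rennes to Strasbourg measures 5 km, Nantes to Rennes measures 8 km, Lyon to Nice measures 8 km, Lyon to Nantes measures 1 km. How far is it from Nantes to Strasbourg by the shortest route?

9

Checking several routes:
Nantes - Toulouse - Strasbourg: 7 + 5 = 12
Nantes - Lyon - Toulouse - Strasbourg: 1 + 6 + 5 = 12
Nantes - Lyon - Strasbourg: 1 + 8 = 9
Nantes - Rennes - Strasbourg: 8 + 5 = 13
Nantes - Lyon - Rennes - Strasbourg: 1 + 7 + 5 = 13
The minimum is 9 km.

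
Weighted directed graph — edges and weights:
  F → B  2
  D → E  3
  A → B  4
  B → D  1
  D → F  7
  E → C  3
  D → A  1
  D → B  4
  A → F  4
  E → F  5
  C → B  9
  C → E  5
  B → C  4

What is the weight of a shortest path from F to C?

Paths from F to C:
F - B - D - E - C: 2 + 1 + 3 + 3 = 9
F - B - C: 2 + 4 = 6
Shortest: 6.

6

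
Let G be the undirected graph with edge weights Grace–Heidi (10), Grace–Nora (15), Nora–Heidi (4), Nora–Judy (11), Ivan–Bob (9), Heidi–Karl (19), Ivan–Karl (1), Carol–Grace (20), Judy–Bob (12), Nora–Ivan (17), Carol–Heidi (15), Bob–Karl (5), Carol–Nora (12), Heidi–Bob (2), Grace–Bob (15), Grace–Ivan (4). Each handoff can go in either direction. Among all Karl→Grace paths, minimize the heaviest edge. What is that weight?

A few of the Karl→Grace routes:
Karl→Ivan→Bob→Heidi→Grace: max(1, 9, 2, 10) = 10
Karl→Bob→Ivan→Grace: max(5, 9, 4) = 9
Karl→Ivan→Grace: max(1, 4) = 4
The minimum achievable maximum is 4.

4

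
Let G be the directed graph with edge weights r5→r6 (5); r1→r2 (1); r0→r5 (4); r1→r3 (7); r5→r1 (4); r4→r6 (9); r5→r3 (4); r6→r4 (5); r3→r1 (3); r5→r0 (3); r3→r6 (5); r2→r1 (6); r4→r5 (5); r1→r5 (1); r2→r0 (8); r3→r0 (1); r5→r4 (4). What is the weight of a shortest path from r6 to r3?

Candidate routes:
r6→r4→r5→r3: 5 + 5 + 4 = 14
r6→r4→r5→r1→r3: 5 + 5 + 4 + 7 = 21
Shortest: 14.

14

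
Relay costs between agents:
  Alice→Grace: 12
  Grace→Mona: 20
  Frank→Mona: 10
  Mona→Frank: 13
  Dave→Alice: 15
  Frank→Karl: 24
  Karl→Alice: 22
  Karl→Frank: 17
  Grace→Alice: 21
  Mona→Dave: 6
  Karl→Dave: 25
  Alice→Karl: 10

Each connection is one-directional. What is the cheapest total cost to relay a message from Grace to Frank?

Candidate routes:
Grace→Alice→Karl→Frank: 21 + 10 + 17 = 48
Grace→Mona→Dave→Alice→Karl→Frank: 20 + 6 + 15 + 10 + 17 = 68
Grace→Mona→Frank: 20 + 13 = 33
The minimum is 33.

33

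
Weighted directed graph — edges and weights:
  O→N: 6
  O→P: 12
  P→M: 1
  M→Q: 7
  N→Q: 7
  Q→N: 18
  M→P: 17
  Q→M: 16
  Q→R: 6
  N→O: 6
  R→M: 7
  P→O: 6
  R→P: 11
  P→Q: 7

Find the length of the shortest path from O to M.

Some routes from O to M:
O → N → Q → M: 6 + 7 + 16 = 29
O → P → M: 12 + 1 = 13
O → N → Q → R → P → M: 6 + 7 + 6 + 11 + 1 = 31
O → N → Q → R → M: 6 + 7 + 6 + 7 = 26
Best route has total 13.

13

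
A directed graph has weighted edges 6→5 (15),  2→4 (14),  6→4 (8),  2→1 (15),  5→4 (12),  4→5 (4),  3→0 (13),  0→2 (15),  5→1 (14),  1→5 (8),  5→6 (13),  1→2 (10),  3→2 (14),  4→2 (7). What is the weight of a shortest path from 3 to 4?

Comparing a few candidate routes:
3 → 2 → 1 → 5 → 4: 14 + 15 + 8 + 12 = 49
3 → 0 → 2 → 4: 13 + 15 + 14 = 42
3 → 2 → 4: 14 + 14 = 28
The minimum is 28.

28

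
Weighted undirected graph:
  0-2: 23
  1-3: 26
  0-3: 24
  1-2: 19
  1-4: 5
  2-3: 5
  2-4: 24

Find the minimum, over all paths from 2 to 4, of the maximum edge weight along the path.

Checking several routes:
2 -> 3 -> 1 -> 4: max(5, 26, 5) = 26
2 -> 1 -> 4: max(19, 5) = 19
2 -> 4: max(24) = 24
Smallest bottleneck: 19.

19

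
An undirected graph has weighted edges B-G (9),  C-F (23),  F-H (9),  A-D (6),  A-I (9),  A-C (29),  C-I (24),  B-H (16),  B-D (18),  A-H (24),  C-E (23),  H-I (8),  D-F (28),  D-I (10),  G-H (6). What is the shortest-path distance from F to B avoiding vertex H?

46

Candidate routes:
F-D-B: 28 + 18 = 46
F-C-I-D-B: 23 + 24 + 10 + 18 = 75
F-C-A-D-B: 23 + 29 + 6 + 18 = 76
F-C-I-A-D-B: 23 + 24 + 9 + 6 + 18 = 80
F-C-A-I-D-B: 23 + 29 + 9 + 10 + 18 = 89
The minimum is 46.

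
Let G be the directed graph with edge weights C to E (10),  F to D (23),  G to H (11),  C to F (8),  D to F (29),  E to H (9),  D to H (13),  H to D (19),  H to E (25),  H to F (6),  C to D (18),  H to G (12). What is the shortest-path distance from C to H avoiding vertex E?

31

Candidate routes:
C - F - D - H: 8 + 23 + 13 = 44
C - D - H: 18 + 13 = 31
Best route has total 31.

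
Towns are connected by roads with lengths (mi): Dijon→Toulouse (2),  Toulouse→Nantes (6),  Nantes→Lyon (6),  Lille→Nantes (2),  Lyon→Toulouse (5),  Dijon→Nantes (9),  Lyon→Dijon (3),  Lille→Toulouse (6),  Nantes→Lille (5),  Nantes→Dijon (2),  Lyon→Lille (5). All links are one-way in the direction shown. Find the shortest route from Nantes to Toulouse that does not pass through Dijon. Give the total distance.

11

Routes from Nantes to Toulouse avoiding Dijon:
Nantes - Lille - Toulouse: 5 + 6 = 11
Nantes - Lyon - Lille - Toulouse: 6 + 5 + 6 = 17
Nantes - Lyon - Toulouse: 6 + 5 = 11
The minimum is 11 mi.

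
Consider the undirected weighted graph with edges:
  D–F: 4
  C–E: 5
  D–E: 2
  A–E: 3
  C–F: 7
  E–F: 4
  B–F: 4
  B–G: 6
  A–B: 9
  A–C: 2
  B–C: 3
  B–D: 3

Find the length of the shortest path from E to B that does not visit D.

8

Some routes from E to B avoiding D:
E -> F -> B: 4 + 4 = 8
E -> C -> B: 5 + 3 = 8
E -> A -> C -> B: 3 + 2 + 3 = 8
The minimum is 8.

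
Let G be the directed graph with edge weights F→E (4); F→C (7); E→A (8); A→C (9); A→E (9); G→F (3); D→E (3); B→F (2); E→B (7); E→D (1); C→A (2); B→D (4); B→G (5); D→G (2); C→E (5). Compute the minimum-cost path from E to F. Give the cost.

6

Routes from E to F:
E -> B -> F: 7 + 2 = 9
E -> B -> G -> F: 7 + 5 + 3 = 15
E -> B -> D -> G -> F: 7 + 4 + 2 + 3 = 16
E -> D -> G -> F: 1 + 2 + 3 = 6
The minimum is 6.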